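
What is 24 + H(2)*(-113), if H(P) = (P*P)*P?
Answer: -880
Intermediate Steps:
H(P) = P³ (H(P) = P²*P = P³)
24 + H(2)*(-113) = 24 + 2³*(-113) = 24 + 8*(-113) = 24 - 904 = -880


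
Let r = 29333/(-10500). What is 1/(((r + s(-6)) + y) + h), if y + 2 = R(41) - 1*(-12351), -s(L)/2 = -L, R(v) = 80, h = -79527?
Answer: -10500/704684333 ≈ -1.4900e-5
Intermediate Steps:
r = -29333/10500 (r = 29333*(-1/10500) = -29333/10500 ≈ -2.7936)
s(L) = 2*L (s(L) = -(-2)*L = 2*L)
y = 12429 (y = -2 + (80 - 1*(-12351)) = -2 + (80 + 12351) = -2 + 12431 = 12429)
1/(((r + s(-6)) + y) + h) = 1/(((-29333/10500 + 2*(-6)) + 12429) - 79527) = 1/(((-29333/10500 - 12) + 12429) - 79527) = 1/((-155333/10500 + 12429) - 79527) = 1/(130349167/10500 - 79527) = 1/(-704684333/10500) = -10500/704684333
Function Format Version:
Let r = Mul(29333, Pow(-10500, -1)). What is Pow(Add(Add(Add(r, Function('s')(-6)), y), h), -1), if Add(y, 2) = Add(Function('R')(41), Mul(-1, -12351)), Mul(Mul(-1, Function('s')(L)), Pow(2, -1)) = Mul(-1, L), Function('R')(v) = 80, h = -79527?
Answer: Rational(-10500, 704684333) ≈ -1.4900e-5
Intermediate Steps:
r = Rational(-29333, 10500) (r = Mul(29333, Rational(-1, 10500)) = Rational(-29333, 10500) ≈ -2.7936)
Function('s')(L) = Mul(2, L) (Function('s')(L) = Mul(-2, Mul(-1, L)) = Mul(2, L))
y = 12429 (y = Add(-2, Add(80, Mul(-1, -12351))) = Add(-2, Add(80, 12351)) = Add(-2, 12431) = 12429)
Pow(Add(Add(Add(r, Function('s')(-6)), y), h), -1) = Pow(Add(Add(Add(Rational(-29333, 10500), Mul(2, -6)), 12429), -79527), -1) = Pow(Add(Add(Add(Rational(-29333, 10500), -12), 12429), -79527), -1) = Pow(Add(Add(Rational(-155333, 10500), 12429), -79527), -1) = Pow(Add(Rational(130349167, 10500), -79527), -1) = Pow(Rational(-704684333, 10500), -1) = Rational(-10500, 704684333)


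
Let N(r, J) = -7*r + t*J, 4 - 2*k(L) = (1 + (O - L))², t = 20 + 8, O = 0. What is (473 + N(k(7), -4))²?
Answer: 223729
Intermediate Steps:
t = 28
k(L) = 2 - (1 - L)²/2 (k(L) = 2 - (1 + (0 - L))²/2 = 2 - (1 - L)²/2)
N(r, J) = -7*r + 28*J
(473 + N(k(7), -4))² = (473 + (-7*(2 - (-1 + 7)²/2) + 28*(-4)))² = (473 + (-7*(2 - ½*6²) - 112))² = (473 + (-7*(2 - ½*36) - 112))² = (473 + (-7*(2 - 18) - 112))² = (473 + (-7*(-16) - 112))² = (473 + (112 - 112))² = (473 + 0)² = 473² = 223729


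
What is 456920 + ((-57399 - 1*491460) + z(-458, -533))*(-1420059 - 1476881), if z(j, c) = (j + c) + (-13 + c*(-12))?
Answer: 1574391747900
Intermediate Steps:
z(j, c) = -13 + j - 11*c (z(j, c) = (c + j) + (-13 - 12*c) = -13 + j - 11*c)
456920 + ((-57399 - 1*491460) + z(-458, -533))*(-1420059 - 1476881) = 456920 + ((-57399 - 1*491460) + (-13 - 458 - 11*(-533)))*(-1420059 - 1476881) = 456920 + ((-57399 - 491460) + (-13 - 458 + 5863))*(-2896940) = 456920 + (-548859 + 5392)*(-2896940) = 456920 - 543467*(-2896940) = 456920 + 1574391290980 = 1574391747900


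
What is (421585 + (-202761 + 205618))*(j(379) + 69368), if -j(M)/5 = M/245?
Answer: 1442531076626/49 ≈ 2.9439e+10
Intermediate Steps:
j(M) = -M/49 (j(M) = -5*M/245 = -M/49)
(421585 + (-202761 + 205618))*(j(379) + 69368) = (421585 + (-202761 + 205618))*(-1/49*379 + 69368) = (421585 + 2857)*(-379/49 + 69368) = 424442*(3398653/49) = 1442531076626/49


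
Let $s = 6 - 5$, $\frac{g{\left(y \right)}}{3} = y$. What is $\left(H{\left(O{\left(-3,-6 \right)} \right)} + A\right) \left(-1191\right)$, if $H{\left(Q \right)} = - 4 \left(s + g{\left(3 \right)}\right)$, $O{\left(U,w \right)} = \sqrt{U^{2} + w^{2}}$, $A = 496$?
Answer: $-543096$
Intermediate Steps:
$g{\left(y \right)} = 3 y$
$s = 1$ ($s = 6 - 5 = 1$)
$H{\left(Q \right)} = -40$ ($H{\left(Q \right)} = - 4 \left(1 + 3 \cdot 3\right) = - 4 \left(1 + 9\right) = \left(-4\right) 10 = -40$)
$\left(H{\left(O{\left(-3,-6 \right)} \right)} + A\right) \left(-1191\right) = \left(-40 + 496\right) \left(-1191\right) = 456 \left(-1191\right) = -543096$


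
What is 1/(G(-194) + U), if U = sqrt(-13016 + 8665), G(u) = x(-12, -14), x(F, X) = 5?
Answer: 5/4376 - I*sqrt(4351)/4376 ≈ 0.0011426 - 0.015074*I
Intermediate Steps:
G(u) = 5
U = I*sqrt(4351) (U = sqrt(-4351) = I*sqrt(4351) ≈ 65.962*I)
1/(G(-194) + U) = 1/(5 + I*sqrt(4351))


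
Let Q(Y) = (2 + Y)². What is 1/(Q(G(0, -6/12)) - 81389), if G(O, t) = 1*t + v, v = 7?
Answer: -4/325267 ≈ -1.2298e-5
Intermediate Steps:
G(O, t) = 7 + t (G(O, t) = 1*t + 7 = t + 7 = 7 + t)
1/(Q(G(0, -6/12)) - 81389) = 1/((2 + (7 - 6/12))² - 81389) = 1/((2 + (7 - 6*1/12))² - 81389) = 1/((2 + (7 - ½))² - 81389) = 1/((2 + 13/2)² - 81389) = 1/((17/2)² - 81389) = 1/(289/4 - 81389) = 1/(-325267/4) = -4/325267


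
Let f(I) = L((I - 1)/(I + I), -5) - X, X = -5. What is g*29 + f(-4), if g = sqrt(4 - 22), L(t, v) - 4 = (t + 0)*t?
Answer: 601/64 + 87*I*sqrt(2) ≈ 9.3906 + 123.04*I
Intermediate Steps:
L(t, v) = 4 + t**2 (L(t, v) = 4 + (t + 0)*t = 4 + t*t = 4 + t**2)
g = 3*I*sqrt(2) (g = sqrt(-18) = 3*I*sqrt(2) ≈ 4.2426*I)
f(I) = 9 + (-1 + I)**2/(4*I**2) (f(I) = (4 + ((I - 1)/(I + I))**2) - 1*(-5) = (4 + ((-1 + I)/((2*I)))**2) + 5 = (4 + ((-1 + I)*(1/(2*I)))**2) + 5 = (4 + ((-1 + I)/(2*I))**2) + 5 = (4 + (-1 + I)**2/(4*I**2)) + 5 = 9 + (-1 + I)**2/(4*I**2))
g*29 + f(-4) = (3*I*sqrt(2))*29 + (9 + (1/4)*(-1 - 4)**2/(-4)**2) = 87*I*sqrt(2) + (9 + (1/4)*(1/16)*(-5)**2) = 87*I*sqrt(2) + (9 + (1/4)*(1/16)*25) = 87*I*sqrt(2) + (9 + 25/64) = 87*I*sqrt(2) + 601/64 = 601/64 + 87*I*sqrt(2)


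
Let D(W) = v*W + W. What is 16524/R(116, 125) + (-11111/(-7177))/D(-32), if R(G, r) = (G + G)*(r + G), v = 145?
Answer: 69180510053/234347767616 ≈ 0.29520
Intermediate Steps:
R(G, r) = 2*G*(G + r) (R(G, r) = (2*G)*(G + r) = 2*G*(G + r))
D(W) = 146*W (D(W) = 145*W + W = 146*W)
16524/R(116, 125) + (-11111/(-7177))/D(-32) = 16524/((2*116*(116 + 125))) + (-11111/(-7177))/((146*(-32))) = 16524/((2*116*241)) - 11111*(-1/7177)/(-4672) = 16524/55912 + (11111/7177)*(-1/4672) = 16524*(1/55912) - 11111/33530944 = 4131/13978 - 11111/33530944 = 69180510053/234347767616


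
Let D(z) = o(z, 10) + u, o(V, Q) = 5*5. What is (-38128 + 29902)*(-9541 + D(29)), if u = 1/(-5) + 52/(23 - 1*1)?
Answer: 4304344986/55 ≈ 7.8261e+7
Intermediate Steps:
o(V, Q) = 25
u = 119/55 (u = 1*(-1/5) + 52/(23 - 1) = -1/5 + 52/22 = -1/5 + 52*(1/22) = -1/5 + 26/11 = 119/55 ≈ 2.1636)
D(z) = 1494/55 (D(z) = 25 + 119/55 = 1494/55)
(-38128 + 29902)*(-9541 + D(29)) = (-38128 + 29902)*(-9541 + 1494/55) = -8226*(-523261/55) = 4304344986/55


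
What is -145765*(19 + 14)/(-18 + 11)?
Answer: 4810245/7 ≈ 6.8718e+5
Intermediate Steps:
-145765*(19 + 14)/(-18 + 11) = -4810245/(-7) = -4810245*(-1)/7 = -145765*(-33/7) = 4810245/7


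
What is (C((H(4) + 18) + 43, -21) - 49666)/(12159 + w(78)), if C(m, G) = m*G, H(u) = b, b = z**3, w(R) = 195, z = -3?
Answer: -25190/6177 ≈ -4.0780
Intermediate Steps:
b = -27 (b = (-3)**3 = -27)
H(u) = -27
C(m, G) = G*m
(C((H(4) + 18) + 43, -21) - 49666)/(12159 + w(78)) = (-21*((-27 + 18) + 43) - 49666)/(12159 + 195) = (-21*(-9 + 43) - 49666)/12354 = (-21*34 - 49666)*(1/12354) = (-714 - 49666)*(1/12354) = -50380*1/12354 = -25190/6177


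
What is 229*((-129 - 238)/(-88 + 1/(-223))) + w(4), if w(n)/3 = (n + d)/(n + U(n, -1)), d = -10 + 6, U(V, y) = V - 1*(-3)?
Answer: 18741589/19625 ≈ 954.99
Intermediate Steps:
U(V, y) = 3 + V (U(V, y) = V + 3 = 3 + V)
d = -4
w(n) = 3*(-4 + n)/(3 + 2*n) (w(n) = 3*((n - 4)/(n + (3 + n))) = 3*((-4 + n)/(3 + 2*n)) = 3*(-4 + n)/(3 + 2*n))
229*((-129 - 238)/(-88 + 1/(-223))) + w(4) = 229*((-129 - 238)/(-88 + 1/(-223))) + 3*(-4 + 4)/(3 + 2*4) = 229*(-367/(-88 - 1/223)) + 3*0/(3 + 8) = 229*(-367/(-19625/223)) + 3*0/11 = 229*(-367*(-223/19625)) + 3*(1/11)*0 = 229*(81841/19625) + 0 = 18741589/19625 + 0 = 18741589/19625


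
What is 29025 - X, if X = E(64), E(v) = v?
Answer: 28961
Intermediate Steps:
X = 64
29025 - X = 29025 - 1*64 = 29025 - 64 = 28961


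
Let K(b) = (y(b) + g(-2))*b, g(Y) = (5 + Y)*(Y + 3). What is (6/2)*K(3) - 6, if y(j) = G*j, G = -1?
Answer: -6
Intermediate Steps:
y(j) = -j
g(Y) = (3 + Y)*(5 + Y) (g(Y) = (5 + Y)*(3 + Y) = (3 + Y)*(5 + Y))
K(b) = b*(3 - b) (K(b) = (-b + (15 + (-2)² + 8*(-2)))*b = (-b + (15 + 4 - 16))*b = (-b + 3)*b = (3 - b)*b = b*(3 - b))
(6/2)*K(3) - 6 = (6/2)*(3*(3 - 1*3)) - 6 = (6*(½))*(3*(3 - 3)) - 6 = 3*(3*0) - 6 = 3*0 - 6 = 0 - 6 = -6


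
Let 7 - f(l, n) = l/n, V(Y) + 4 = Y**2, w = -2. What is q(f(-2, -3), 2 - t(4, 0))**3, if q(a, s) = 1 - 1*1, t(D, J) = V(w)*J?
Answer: 0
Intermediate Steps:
V(Y) = -4 + Y**2
f(l, n) = 7 - l/n
t(D, J) = 0 (t(D, J) = (-4 + (-2)**2)*J = (-4 + 4)*J = 0*J = 0)
q(a, s) = 0 (q(a, s) = 1 - 1 = 0)
q(f(-2, -3), 2 - t(4, 0))**3 = 0**3 = 0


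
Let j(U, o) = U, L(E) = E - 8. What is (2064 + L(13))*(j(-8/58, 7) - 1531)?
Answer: -91869807/29 ≈ -3.1679e+6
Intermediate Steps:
L(E) = -8 + E
(2064 + L(13))*(j(-8/58, 7) - 1531) = (2064 + (-8 + 13))*(-8/58 - 1531) = (2064 + 5)*(-8*1/58 - 1531) = 2069*(-4/29 - 1531) = 2069*(-44403/29) = -91869807/29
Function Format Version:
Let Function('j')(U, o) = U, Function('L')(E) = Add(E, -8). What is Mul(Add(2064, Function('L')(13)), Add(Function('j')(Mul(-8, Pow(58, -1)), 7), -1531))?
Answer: Rational(-91869807, 29) ≈ -3.1679e+6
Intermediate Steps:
Function('L')(E) = Add(-8, E)
Mul(Add(2064, Function('L')(13)), Add(Function('j')(Mul(-8, Pow(58, -1)), 7), -1531)) = Mul(Add(2064, Add(-8, 13)), Add(Mul(-8, Pow(58, -1)), -1531)) = Mul(Add(2064, 5), Add(Mul(-8, Rational(1, 58)), -1531)) = Mul(2069, Add(Rational(-4, 29), -1531)) = Mul(2069, Rational(-44403, 29)) = Rational(-91869807, 29)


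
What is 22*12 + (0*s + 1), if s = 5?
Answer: 265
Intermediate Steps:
22*12 + (0*s + 1) = 22*12 + (0*5 + 1) = 264 + (0 + 1) = 264 + 1 = 265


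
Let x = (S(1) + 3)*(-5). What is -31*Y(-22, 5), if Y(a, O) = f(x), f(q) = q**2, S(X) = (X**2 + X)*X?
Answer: -19375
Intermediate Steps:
S(X) = X*(X + X**2) (S(X) = (X + X**2)*X = X*(X + X**2))
x = -25 (x = (1**2*(1 + 1) + 3)*(-5) = (1*2 + 3)*(-5) = (2 + 3)*(-5) = 5*(-5) = -25)
Y(a, O) = 625 (Y(a, O) = (-25)**2 = 625)
-31*Y(-22, 5) = -31*625 = -19375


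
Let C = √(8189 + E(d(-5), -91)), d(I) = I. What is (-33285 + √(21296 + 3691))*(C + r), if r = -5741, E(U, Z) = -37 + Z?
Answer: (5741 - √8061)*(33285 - √24987) ≈ 1.8721e+8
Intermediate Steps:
C = √8061 (C = √(8189 + (-37 - 91)) = √(8189 - 128) = √8061 ≈ 89.783)
(-33285 + √(21296 + 3691))*(C + r) = (-33285 + √(21296 + 3691))*(√8061 - 5741) = (-33285 + √24987)*(-5741 + √8061)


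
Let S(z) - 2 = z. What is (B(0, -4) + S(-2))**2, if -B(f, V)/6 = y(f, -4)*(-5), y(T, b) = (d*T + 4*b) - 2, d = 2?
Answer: 291600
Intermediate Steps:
S(z) = 2 + z
y(T, b) = -2 + 2*T + 4*b (y(T, b) = (2*T + 4*b) - 2 = -2 + 2*T + 4*b)
B(f, V) = -540 + 60*f (B(f, V) = -6*(-2 + 2*f + 4*(-4))*(-5) = -6*(-2 + 2*f - 16)*(-5) = -6*(-18 + 2*f)*(-5) = -6*(90 - 10*f) = -540 + 60*f)
(B(0, -4) + S(-2))**2 = ((-540 + 60*0) + (2 - 2))**2 = ((-540 + 0) + 0)**2 = (-540 + 0)**2 = (-540)**2 = 291600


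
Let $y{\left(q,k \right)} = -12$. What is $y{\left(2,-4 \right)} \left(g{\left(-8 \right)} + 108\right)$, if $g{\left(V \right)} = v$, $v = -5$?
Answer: $-1236$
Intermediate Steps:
$g{\left(V \right)} = -5$
$y{\left(2,-4 \right)} \left(g{\left(-8 \right)} + 108\right) = - 12 \left(-5 + 108\right) = \left(-12\right) 103 = -1236$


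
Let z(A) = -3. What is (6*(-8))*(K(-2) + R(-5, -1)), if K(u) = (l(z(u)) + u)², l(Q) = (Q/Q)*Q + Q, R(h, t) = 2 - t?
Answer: -3216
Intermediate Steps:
l(Q) = 2*Q (l(Q) = 1*Q + Q = Q + Q = 2*Q)
K(u) = (-6 + u)² (K(u) = (2*(-3) + u)² = (-6 + u)²)
(6*(-8))*(K(-2) + R(-5, -1)) = (6*(-8))*((-6 - 2)² + (2 - 1*(-1))) = -48*((-8)² + (2 + 1)) = -48*(64 + 3) = -48*67 = -3216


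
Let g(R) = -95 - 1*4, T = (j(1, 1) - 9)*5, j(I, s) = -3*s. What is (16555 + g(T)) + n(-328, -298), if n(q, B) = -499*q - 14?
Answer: 180114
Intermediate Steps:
n(q, B) = -14 - 499*q
T = -60 (T = (-3*1 - 9)*5 = (-3 - 9)*5 = -12*5 = -60)
g(R) = -99 (g(R) = -95 - 4 = -99)
(16555 + g(T)) + n(-328, -298) = (16555 - 99) + (-14 - 499*(-328)) = 16456 + (-14 + 163672) = 16456 + 163658 = 180114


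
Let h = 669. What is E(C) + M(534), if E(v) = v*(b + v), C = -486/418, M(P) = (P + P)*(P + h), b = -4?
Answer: 56121785721/43681 ≈ 1.2848e+6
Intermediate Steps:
M(P) = 2*P*(669 + P) (M(P) = (P + P)*(P + 669) = (2*P)*(669 + P) = 2*P*(669 + P))
C = -243/209 (C = -486*1/418 = -243/209 ≈ -1.1627)
E(v) = v*(-4 + v)
E(C) + M(534) = -243*(-4 - 243/209)/209 + 2*534*(669 + 534) = -243/209*(-1079/209) + 2*534*1203 = 262197/43681 + 1284804 = 56121785721/43681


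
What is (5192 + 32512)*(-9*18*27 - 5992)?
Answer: -390839664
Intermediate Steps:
(5192 + 32512)*(-9*18*27 - 5992) = 37704*(-162*27 - 5992) = 37704*(-4374 - 5992) = 37704*(-10366) = -390839664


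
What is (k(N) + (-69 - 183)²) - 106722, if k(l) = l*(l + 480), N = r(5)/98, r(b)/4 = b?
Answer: -103531118/2401 ≈ -43120.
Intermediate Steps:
r(b) = 4*b
N = 10/49 (N = (4*5)/98 = (1/98)*20 = 10/49 ≈ 0.20408)
k(l) = l*(480 + l)
(k(N) + (-69 - 183)²) - 106722 = (10*(480 + 10/49)/49 + (-69 - 183)²) - 106722 = ((10/49)*(23530/49) + (-252)²) - 106722 = (235300/2401 + 63504) - 106722 = 152708404/2401 - 106722 = -103531118/2401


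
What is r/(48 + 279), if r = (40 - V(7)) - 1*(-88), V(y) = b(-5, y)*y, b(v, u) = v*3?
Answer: 233/327 ≈ 0.71254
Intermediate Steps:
b(v, u) = 3*v
V(y) = -15*y (V(y) = (3*(-5))*y = -15*y)
r = 233 (r = (40 - (-15)*7) - 1*(-88) = (40 - 1*(-105)) + 88 = (40 + 105) + 88 = 145 + 88 = 233)
r/(48 + 279) = 233/(48 + 279) = 233/327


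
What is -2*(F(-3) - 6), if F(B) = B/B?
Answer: 10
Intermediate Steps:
F(B) = 1
-2*(F(-3) - 6) = -2*(1 - 6) = -2*(-5) = 10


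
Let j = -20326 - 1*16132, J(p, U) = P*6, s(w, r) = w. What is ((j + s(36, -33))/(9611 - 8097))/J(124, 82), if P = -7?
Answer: 18211/31794 ≈ 0.57278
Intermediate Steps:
J(p, U) = -42 (J(p, U) = -7*6 = -42)
j = -36458 (j = -20326 - 16132 = -36458)
((j + s(36, -33))/(9611 - 8097))/J(124, 82) = ((-36458 + 36)/(9611 - 8097))/(-42) = -36422/1514*(-1/42) = -36422*1/1514*(-1/42) = -18211/757*(-1/42) = 18211/31794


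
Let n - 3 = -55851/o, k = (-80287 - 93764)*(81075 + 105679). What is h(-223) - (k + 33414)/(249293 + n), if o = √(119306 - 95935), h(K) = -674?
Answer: 37680598049939544170/290493874341467 + 363083855174208*√23371/290493874341467 ≈ 1.2990e+5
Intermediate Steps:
o = √23371 ≈ 152.88
k = -32504720454 (k = -174051*186754 = -32504720454)
n = 3 - 55851*√23371/23371 ≈ -362.34
h(-223) - (k + 33414)/(249293 + n) = -674 - (-32504720454 + 33414)/(249293 + (3 - 55851*√23371/23371)) = -674 - (-32504687040)/(249296 - 55851*√23371/23371) = -674 + 32504687040/(249296 - 55851*√23371/23371)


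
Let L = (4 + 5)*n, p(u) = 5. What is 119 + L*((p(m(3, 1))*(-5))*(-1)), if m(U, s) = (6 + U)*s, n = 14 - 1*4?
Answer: 2369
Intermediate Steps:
n = 10 (n = 14 - 4 = 10)
m(U, s) = s*(6 + U)
L = 90 (L = (4 + 5)*10 = 9*10 = 90)
119 + L*((p(m(3, 1))*(-5))*(-1)) = 119 + 90*((5*(-5))*(-1)) = 119 + 90*(-25*(-1)) = 119 + 90*25 = 119 + 2250 = 2369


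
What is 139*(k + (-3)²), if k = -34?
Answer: -3475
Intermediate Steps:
139*(k + (-3)²) = 139*(-34 + (-3)²) = 139*(-34 + 9) = 139*(-25) = -3475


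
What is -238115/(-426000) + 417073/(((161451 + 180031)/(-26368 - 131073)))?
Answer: -2797294891023157/14547133200 ≈ -1.9229e+5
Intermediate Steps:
-238115/(-426000) + 417073/(((161451 + 180031)/(-26368 - 131073))) = -238115*(-1/426000) + 417073/((341482/(-157441))) = 47623/85200 + 417073/((341482*(-1/157441))) = 47623/85200 + 417073/(-341482/157441) = 47623/85200 + 417073*(-157441/341482) = 47623/85200 - 65664390193/341482 = -2797294891023157/14547133200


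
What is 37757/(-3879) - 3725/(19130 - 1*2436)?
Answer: -644764633/64756026 ≈ -9.9568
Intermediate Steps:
37757/(-3879) - 3725/(19130 - 1*2436) = 37757*(-1/3879) - 3725/(19130 - 2436) = -37757/3879 - 3725/16694 = -644764633/64756026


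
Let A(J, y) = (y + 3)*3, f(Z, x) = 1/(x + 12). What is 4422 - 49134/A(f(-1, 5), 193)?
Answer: 425167/98 ≈ 4338.4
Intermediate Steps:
f(Z, x) = 1/(12 + x)
A(J, y) = 9 + 3*y (A(J, y) = (3 + y)*3 = 9 + 3*y)
4422 - 49134/A(f(-1, 5), 193) = 4422 - 49134/(9 + 3*193) = 4422 - 49134/(9 + 579) = 4422 - 49134/588 = 4422 - 49134*1/588 = 4422 - 8189/98 = 425167/98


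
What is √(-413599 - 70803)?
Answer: I*√484402 ≈ 695.99*I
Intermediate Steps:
√(-413599 - 70803) = √(-484402) = I*√484402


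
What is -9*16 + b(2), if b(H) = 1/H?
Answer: -287/2 ≈ -143.50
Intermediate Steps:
-9*16 + b(2) = -9*16 + 1/2 = -144 + 1/2 = -287/2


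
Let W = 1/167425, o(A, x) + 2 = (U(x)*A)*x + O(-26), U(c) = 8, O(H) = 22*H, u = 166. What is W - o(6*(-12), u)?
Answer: 16104610751/167425 ≈ 96190.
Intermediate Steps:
o(A, x) = -574 + 8*A*x (o(A, x) = -2 + ((8*A)*x + 22*(-26)) = -2 + (8*A*x - 572) = -2 + (-572 + 8*A*x) = -574 + 8*A*x)
W = 1/167425 ≈ 5.9728e-6
W - o(6*(-12), u) = 1/167425 - (-574 + 8*(6*(-12))*166) = 1/167425 - (-574 + 8*(-72)*166) = 1/167425 - (-574 - 95616) = 1/167425 - 1*(-96190) = 1/167425 + 96190 = 16104610751/167425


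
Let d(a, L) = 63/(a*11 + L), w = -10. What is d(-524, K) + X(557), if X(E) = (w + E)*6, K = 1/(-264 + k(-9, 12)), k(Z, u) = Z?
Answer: 5164449387/1573573 ≈ 3282.0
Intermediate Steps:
K = -1/273 (K = 1/(-264 - 9) = 1/(-273) = -1/273 ≈ -0.0036630)
X(E) = -60 + 6*E (X(E) = (-10 + E)*6 = -60 + 6*E)
d(a, L) = 63/(L + 11*a) (d(a, L) = 63/(11*a + L) = 63/(L + 11*a))
d(-524, K) + X(557) = 63/(-1/273 + 11*(-524)) + (-60 + 6*557) = 63/(-1/273 - 5764) + (-60 + 3342) = 63/(-1573573/273) + 3282 = 63*(-273/1573573) + 3282 = -17199/1573573 + 3282 = 5164449387/1573573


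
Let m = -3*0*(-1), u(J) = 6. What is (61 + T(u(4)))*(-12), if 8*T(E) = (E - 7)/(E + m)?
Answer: -2927/4 ≈ -731.75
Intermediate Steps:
m = 0 (m = 0*(-1) = 0)
T(E) = (-7 + E)/(8*E) (T(E) = ((E - 7)/(E + 0))/8 = ((-7 + E)/E)/8 = (-7 + E)/(8*E))
(61 + T(u(4)))*(-12) = (61 + (⅛)*(-7 + 6)/6)*(-12) = (61 + (⅛)*(⅙)*(-1))*(-12) = (61 - 1/48)*(-12) = (2927/48)*(-12) = -2927/4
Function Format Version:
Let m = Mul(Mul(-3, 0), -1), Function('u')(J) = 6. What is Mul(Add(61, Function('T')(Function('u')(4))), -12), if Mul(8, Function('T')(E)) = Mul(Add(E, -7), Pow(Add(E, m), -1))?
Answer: Rational(-2927, 4) ≈ -731.75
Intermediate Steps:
m = 0 (m = Mul(0, -1) = 0)
Function('T')(E) = Mul(Rational(1, 8), Pow(E, -1), Add(-7, E)) (Function('T')(E) = Mul(Rational(1, 8), Mul(Add(E, -7), Pow(Add(E, 0), -1))) = Mul(Rational(1, 8), Mul(Add(-7, E), Pow(E, -1))) = Mul(Rational(1, 8), Mul(Pow(E, -1), Add(-7, E))) = Mul(Rational(1, 8), Pow(E, -1), Add(-7, E)))
Mul(Add(61, Function('T')(Function('u')(4))), -12) = Mul(Add(61, Mul(Rational(1, 8), Pow(6, -1), Add(-7, 6))), -12) = Mul(Add(61, Mul(Rational(1, 8), Rational(1, 6), -1)), -12) = Mul(Add(61, Rational(-1, 48)), -12) = Mul(Rational(2927, 48), -12) = Rational(-2927, 4)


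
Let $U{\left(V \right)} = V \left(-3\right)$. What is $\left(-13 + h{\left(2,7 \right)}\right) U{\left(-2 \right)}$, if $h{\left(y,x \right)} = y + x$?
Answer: $-24$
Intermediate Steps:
$h{\left(y,x \right)} = x + y$
$U{\left(V \right)} = - 3 V$
$\left(-13 + h{\left(2,7 \right)}\right) U{\left(-2 \right)} = \left(-13 + \left(7 + 2\right)\right) \left(\left(-3\right) \left(-2\right)\right) = \left(-13 + 9\right) 6 = \left(-4\right) 6 = -24$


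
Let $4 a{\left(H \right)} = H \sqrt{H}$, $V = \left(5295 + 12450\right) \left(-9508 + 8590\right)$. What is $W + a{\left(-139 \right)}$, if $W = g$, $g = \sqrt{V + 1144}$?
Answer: $i \left(\sqrt{16288766} - \frac{139 \sqrt{139}}{4}\right) \approx 3626.2 i$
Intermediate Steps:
$V = -16289910$ ($V = 17745 \left(-918\right) = -16289910$)
$g = i \sqrt{16288766}$ ($g = \sqrt{-16289910 + 1144} = \sqrt{-16288766} = i \sqrt{16288766} \approx 4035.9 i$)
$a{\left(H \right)} = \frac{H^{\frac{3}{2}}}{4}$ ($a{\left(H \right)} = \frac{H \sqrt{H}}{4} = \frac{H^{\frac{3}{2}}}{4}$)
$W = i \sqrt{16288766} \approx 4035.9 i$
$W + a{\left(-139 \right)} = i \sqrt{16288766} + \frac{\left(-139\right)^{\frac{3}{2}}}{4} = i \sqrt{16288766} + \frac{\left(-139\right) i \sqrt{139}}{4} = i \sqrt{16288766} - \frac{139 i \sqrt{139}}{4}$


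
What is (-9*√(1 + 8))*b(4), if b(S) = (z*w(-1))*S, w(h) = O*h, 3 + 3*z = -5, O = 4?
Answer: -1152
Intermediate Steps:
z = -8/3 (z = -1 + (⅓)*(-5) = -1 - 5/3 = -8/3 ≈ -2.6667)
w(h) = 4*h
b(S) = 32*S/3 (b(S) = (-32*(-1)/3)*S = (-8/3*(-4))*S = 32*S/3)
(-9*√(1 + 8))*b(4) = (-9*√(1 + 8))*((32/3)*4) = -9*√9*(128/3) = -9*3*(128/3) = -27*128/3 = -1152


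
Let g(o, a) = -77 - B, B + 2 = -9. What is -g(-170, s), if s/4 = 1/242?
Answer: 66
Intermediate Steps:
B = -11 (B = -2 - 9 = -11)
s = 2/121 (s = 4/242 = 4*(1/242) = 2/121 ≈ 0.016529)
g(o, a) = -66 (g(o, a) = -77 - 1*(-11) = -77 + 11 = -66)
-g(-170, s) = -1*(-66) = 66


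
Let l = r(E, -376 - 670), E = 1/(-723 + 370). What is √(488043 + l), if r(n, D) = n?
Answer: √60814549834/353 ≈ 698.60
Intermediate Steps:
E = -1/353 (E = 1/(-353) = -1/353 ≈ -0.0028329)
l = -1/353 ≈ -0.0028329
√(488043 + l) = √(488043 - 1/353) = √(172279178/353) = √60814549834/353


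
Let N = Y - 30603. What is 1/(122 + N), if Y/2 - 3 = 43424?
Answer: 1/56373 ≈ 1.7739e-5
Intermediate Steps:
Y = 86854 (Y = 6 + 2*43424 = 6 + 86848 = 86854)
N = 56251 (N = 86854 - 30603 = 56251)
1/(122 + N) = 1/(122 + 56251) = 1/56373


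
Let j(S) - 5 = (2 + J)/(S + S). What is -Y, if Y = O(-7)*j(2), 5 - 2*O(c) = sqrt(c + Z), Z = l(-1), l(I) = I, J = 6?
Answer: -35/2 + 7*I*sqrt(2) ≈ -17.5 + 9.8995*I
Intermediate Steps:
Z = -1
O(c) = 5/2 - sqrt(-1 + c)/2 (O(c) = 5/2 - sqrt(c - 1)/2 = 5/2 - sqrt(-1 + c)/2)
j(S) = 5 + 4/S (j(S) = 5 + (2 + 6)/(S + S) = 5 + 8/((2*S)) = 5 + 8*(1/(2*S)) = 5 + 4/S)
Y = 35/2 - 7*I*sqrt(2) (Y = (5/2 - sqrt(-1 - 7)/2)*(5 + 4/2) = (5/2 - I*sqrt(2))*(5 + 4*(1/2)) = (5/2 - I*sqrt(2))*(5 + 2) = (5/2 - I*sqrt(2))*7 = 35/2 - 7*I*sqrt(2) ≈ 17.5 - 9.8995*I)
-Y = -(35/2 - 7*I*sqrt(2)) = -35/2 + 7*I*sqrt(2)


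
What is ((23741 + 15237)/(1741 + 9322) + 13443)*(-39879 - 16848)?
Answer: -8438645382849/11063 ≈ -7.6278e+8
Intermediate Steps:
((23741 + 15237)/(1741 + 9322) + 13443)*(-39879 - 16848) = (38978/11063 + 13443)*(-56727) = (148758887/11063)*(-56727) = -8438645382849/11063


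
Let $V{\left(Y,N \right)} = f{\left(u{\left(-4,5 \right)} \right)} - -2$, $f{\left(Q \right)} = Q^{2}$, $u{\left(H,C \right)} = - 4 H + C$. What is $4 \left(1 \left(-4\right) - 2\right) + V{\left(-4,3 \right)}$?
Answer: $419$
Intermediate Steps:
$u{\left(H,C \right)} = C - 4 H$
$V{\left(Y,N \right)} = 443$ ($V{\left(Y,N \right)} = \left(5 - -16\right)^{2} - -2 = \left(5 + 16\right)^{2} + 2 = 21^{2} + 2 = 441 + 2 = 443$)
$4 \left(1 \left(-4\right) - 2\right) + V{\left(-4,3 \right)} = 4 \left(1 \left(-4\right) - 2\right) + 443 = 4 \left(-4 - 2\right) + 443 = 4 \left(-6\right) + 443 = -24 + 443 = 419$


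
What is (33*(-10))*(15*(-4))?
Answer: 19800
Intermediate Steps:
(33*(-10))*(15*(-4)) = -330*(-60) = 19800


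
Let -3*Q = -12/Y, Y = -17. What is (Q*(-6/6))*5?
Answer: 20/17 ≈ 1.1765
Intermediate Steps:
Q = -4/17 (Q = -(-4)/(-17) = -(-4)*(-1)/17 = -⅓*12/17 = -4/17 ≈ -0.23529)
(Q*(-6/6))*5 = -(-24)/(17*6)*5 = -4/17*(-1)*5 = (4/17)*5 = 20/17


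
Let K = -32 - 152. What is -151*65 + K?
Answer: -9999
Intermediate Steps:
K = -184
-151*65 + K = -151*65 - 184 = -9815 - 184 = -9999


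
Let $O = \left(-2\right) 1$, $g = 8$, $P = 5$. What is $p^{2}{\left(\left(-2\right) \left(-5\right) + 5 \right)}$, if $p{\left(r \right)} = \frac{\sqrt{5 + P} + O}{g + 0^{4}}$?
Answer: $\frac{\left(2 - \sqrt{10}\right)^{2}}{64} \approx 0.021108$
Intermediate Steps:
$O = -2$
$p{\left(r \right)} = - \frac{1}{4} + \frac{\sqrt{10}}{8}$ ($p{\left(r \right)} = \frac{\sqrt{5 + 5} - 2}{8 + 0^{4}} = \frac{\sqrt{10} - 2}{8 + 0} = \frac{-2 + \sqrt{10}}{8} = \left(-2 + \sqrt{10}\right) \frac{1}{8} = - \frac{1}{4} + \frac{\sqrt{10}}{8}$)
$p^{2}{\left(\left(-2\right) \left(-5\right) + 5 \right)} = \left(- \frac{1}{4} + \frac{\sqrt{10}}{8}\right)^{2}$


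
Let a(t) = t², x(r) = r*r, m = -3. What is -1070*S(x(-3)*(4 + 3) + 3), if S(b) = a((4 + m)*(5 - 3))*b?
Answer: -282480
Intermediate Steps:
x(r) = r²
S(b) = 4*b (S(b) = ((4 - 3)*(5 - 3))²*b = (1*2)²*b = 2²*b = 4*b)
-1070*S(x(-3)*(4 + 3) + 3) = -4280*((-3)²*(4 + 3) + 3) = -4280*(9*7 + 3) = -4280*(63 + 3) = -4280*66 = -1070*264 = -282480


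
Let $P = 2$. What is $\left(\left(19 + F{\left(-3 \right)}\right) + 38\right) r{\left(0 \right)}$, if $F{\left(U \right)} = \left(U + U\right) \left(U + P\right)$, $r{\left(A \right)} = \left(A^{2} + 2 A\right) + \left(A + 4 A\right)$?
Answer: $0$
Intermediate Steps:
$r{\left(A \right)} = A^{2} + 7 A$ ($r{\left(A \right)} = \left(A^{2} + 2 A\right) + 5 A = A^{2} + 7 A$)
$F{\left(U \right)} = 2 U \left(2 + U\right)$ ($F{\left(U \right)} = \left(U + U\right) \left(U + 2\right) = 2 U \left(2 + U\right)$)
$\left(\left(19 + F{\left(-3 \right)}\right) + 38\right) r{\left(0 \right)} = \left(\left(19 + 2 \left(-3\right) \left(2 - 3\right)\right) + 38\right) 0 \left(7 + 0\right) = \left(\left(19 + 2 \left(-3\right) \left(-1\right)\right) + 38\right) 0 \cdot 7 = \left(\left(19 + 6\right) + 38\right) 0 = \left(25 + 38\right) 0 = 63 \cdot 0 = 0$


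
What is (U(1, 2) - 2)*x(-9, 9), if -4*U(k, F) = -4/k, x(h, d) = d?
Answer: -9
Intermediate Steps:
U(k, F) = 1/k (U(k, F) = -(-1)/k = 1/k)
(U(1, 2) - 2)*x(-9, 9) = (1/1 - 2)*9 = (1 - 2)*9 = -1*9 = -9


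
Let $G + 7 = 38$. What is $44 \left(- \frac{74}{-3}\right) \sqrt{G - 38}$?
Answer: $\frac{3256 i \sqrt{7}}{3} \approx 2871.5 i$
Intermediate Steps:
$G = 31$ ($G = -7 + 38 = 31$)
$44 \left(- \frac{74}{-3}\right) \sqrt{G - 38} = 44 \left(- \frac{74}{-3}\right) \sqrt{31 - 38} = 44 \left(\left(-74\right) \left(- \frac{1}{3}\right)\right) \sqrt{-7} = 44 \cdot \frac{74}{3} i \sqrt{7} = \frac{3256 i \sqrt{7}}{3}$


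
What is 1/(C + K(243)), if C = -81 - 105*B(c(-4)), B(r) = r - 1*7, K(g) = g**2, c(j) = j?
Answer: 1/60123 ≈ 1.6633e-5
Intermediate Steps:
B(r) = -7 + r (B(r) = r - 7 = -7 + r)
C = 1074 (C = -81 - 105*(-7 - 4) = -81 - 105*(-11) = -81 + 1155 = 1074)
1/(C + K(243)) = 1/(1074 + 243**2) = 1/(1074 + 59049) = 1/60123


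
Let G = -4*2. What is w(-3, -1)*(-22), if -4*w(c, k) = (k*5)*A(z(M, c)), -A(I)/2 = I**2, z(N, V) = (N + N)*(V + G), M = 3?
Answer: 239580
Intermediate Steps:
G = -8
z(N, V) = 2*N*(-8 + V) (z(N, V) = (N + N)*(V - 8) = (2*N)*(-8 + V) = 2*N*(-8 + V))
A(I) = -2*I**2
w(c, k) = 5*k*(-48 + 6*c)**2/2 (w(c, k) = -k*5*(-2*36*(-8 + c)**2)/4 = -5*k*(-2*(-48 + 6*c)**2)/4 = -(-5)*k*(-48 + 6*c)**2/2 = 5*k*(-48 + 6*c)**2/2)
w(-3, -1)*(-22) = (90*(-1)*(-8 - 3)**2)*(-22) = (90*(-1)*(-11)**2)*(-22) = (90*(-1)*121)*(-22) = -10890*(-22) = 239580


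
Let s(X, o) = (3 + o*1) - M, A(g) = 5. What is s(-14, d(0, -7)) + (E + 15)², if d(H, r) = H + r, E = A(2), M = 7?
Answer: 389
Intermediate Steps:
E = 5
s(X, o) = -4 + o (s(X, o) = (3 + o*1) - 1*7 = (3 + o) - 7 = -4 + o)
s(-14, d(0, -7)) + (E + 15)² = (-4 + (0 - 7)) + (5 + 15)² = (-4 - 7) + 20² = -11 + 400 = 389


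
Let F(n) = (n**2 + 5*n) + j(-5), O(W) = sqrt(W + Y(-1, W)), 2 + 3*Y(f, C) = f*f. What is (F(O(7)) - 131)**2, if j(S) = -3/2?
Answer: 576025/36 - 7550*sqrt(15)/9 ≈ 12752.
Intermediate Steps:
j(S) = -3/2 (j(S) = -3*1/2 = -3/2)
Y(f, C) = -2/3 + f**2/3 (Y(f, C) = -2/3 + (f*f)/3 = -2/3 + f**2/3)
O(W) = sqrt(-1/3 + W) (O(W) = sqrt(W + (-2/3 + (1/3)*(-1)**2)) = sqrt(W + (-2/3 + (1/3)*1)) = sqrt(W + (-2/3 + 1/3)) = sqrt(W - 1/3) = sqrt(-1/3 + W))
F(n) = -3/2 + n**2 + 5*n (F(n) = (n**2 + 5*n) - 3/2 = -3/2 + n**2 + 5*n)
(F(O(7)) - 131)**2 = ((-3/2 + (sqrt(-3 + 9*7)/3)**2 + 5*(sqrt(-3 + 9*7)/3)) - 131)**2 = ((-3/2 + (sqrt(-3 + 63)/3)**2 + 5*(sqrt(-3 + 63)/3)) - 131)**2 = ((-3/2 + (sqrt(60)/3)**2 + 5*(sqrt(60)/3)) - 131)**2 = ((-3/2 + ((2*sqrt(15))/3)**2 + 5*((2*sqrt(15))/3)) - 131)**2 = ((-3/2 + (2*sqrt(15)/3)**2 + 5*(2*sqrt(15)/3)) - 131)**2 = ((-3/2 + 20/3 + 10*sqrt(15)/3) - 131)**2 = ((31/6 + 10*sqrt(15)/3) - 131)**2 = (-755/6 + 10*sqrt(15)/3)**2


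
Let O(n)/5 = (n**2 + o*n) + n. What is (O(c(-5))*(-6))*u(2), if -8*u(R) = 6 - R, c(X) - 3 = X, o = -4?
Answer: 150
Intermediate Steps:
c(X) = 3 + X
u(R) = -3/4 + R/8 (u(R) = -(6 - R)/8 = -3/4 + R/8)
O(n) = -15*n + 5*n**2 (O(n) = 5*((n**2 - 4*n) + n) = 5*(n**2 - 3*n) = -15*n + 5*n**2)
(O(c(-5))*(-6))*u(2) = ((5*(3 - 5)*(-3 + (3 - 5)))*(-6))*(-3/4 + (1/8)*2) = ((5*(-2)*(-3 - 2))*(-6))*(-3/4 + 1/4) = ((5*(-2)*(-5))*(-6))*(-1/2) = (50*(-6))*(-1/2) = -300*(-1/2) = 150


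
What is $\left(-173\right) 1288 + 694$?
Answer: $-222130$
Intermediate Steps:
$\left(-173\right) 1288 + 694 = -222824 + 694 = -222130$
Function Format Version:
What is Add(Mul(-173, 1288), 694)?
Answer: -222130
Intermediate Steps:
Add(Mul(-173, 1288), 694) = Add(-222824, 694) = -222130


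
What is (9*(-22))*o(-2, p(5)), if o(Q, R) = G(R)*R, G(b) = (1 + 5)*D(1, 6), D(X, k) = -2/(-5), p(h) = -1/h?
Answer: 2376/25 ≈ 95.040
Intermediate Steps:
D(X, k) = ⅖ (D(X, k) = -2*(-⅕) = ⅖)
G(b) = 12/5 (G(b) = (1 + 5)*(⅖) = 6*(⅖) = 12/5)
o(Q, R) = 12*R/5
(9*(-22))*o(-2, p(5)) = (9*(-22))*(12*(-1/5)/5) = -2376*(-1*⅕)/5 = -2376*(-1)/(5*5) = -198*(-12/25) = 2376/25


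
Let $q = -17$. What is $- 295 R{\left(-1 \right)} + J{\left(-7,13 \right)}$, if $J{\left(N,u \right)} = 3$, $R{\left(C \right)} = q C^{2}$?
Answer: $5018$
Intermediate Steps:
$R{\left(C \right)} = - 17 C^{2}$
$- 295 R{\left(-1 \right)} + J{\left(-7,13 \right)} = - 295 \left(- 17 \left(-1\right)^{2}\right) + 3 = - 295 \left(\left(-17\right) 1\right) + 3 = \left(-295\right) \left(-17\right) + 3 = 5015 + 3 = 5018$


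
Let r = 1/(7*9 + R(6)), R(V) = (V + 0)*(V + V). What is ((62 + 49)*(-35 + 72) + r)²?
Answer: 307410366916/18225 ≈ 1.6868e+7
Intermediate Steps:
R(V) = 2*V² (R(V) = V*(2*V) = 2*V²)
r = 1/135 (r = 1/(7*9 + 2*6²) = 1/(63 + 2*36) = 1/(63 + 72) = 1/135 ≈ 0.0074074)
((62 + 49)*(-35 + 72) + r)² = ((62 + 49)*(-35 + 72) + 1/135)² = (111*37 + 1/135)² = (4107 + 1/135)² = (554446/135)² = 307410366916/18225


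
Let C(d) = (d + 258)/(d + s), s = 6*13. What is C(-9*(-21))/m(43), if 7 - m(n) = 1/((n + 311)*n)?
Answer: 2268078/9483217 ≈ 0.23917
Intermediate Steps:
s = 78
C(d) = (258 + d)/(78 + d) (C(d) = (d + 258)/(d + 78) = (258 + d)/(78 + d))
m(n) = 7 - 1/(n*(311 + n)) (m(n) = 7 - 1/((n + 311)*n) = 7 - 1/((311 + n)*n) = 7 - 1/(n*(311 + n)))
C(-9*(-21))/m(43) = ((258 - 9*(-21))/(78 - 9*(-21)))/(((-1 + 7*43**2 + 2177*43)/(43*(311 + 43)))) = ((258 + 189)/(78 + 189))/(((1/43)*(-1 + 7*1849 + 93611)/354)) = (447/267)/(((1/43)*(1/354)*(-1 + 12943 + 93611))) = ((1/267)*447)/(((1/43)*(1/354)*106553)) = 149/(89*(106553/15222)) = (149/89)*(15222/106553) = 2268078/9483217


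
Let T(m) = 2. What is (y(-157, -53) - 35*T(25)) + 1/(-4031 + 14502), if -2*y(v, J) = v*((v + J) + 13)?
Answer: -325323497/20942 ≈ -15535.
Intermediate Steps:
y(v, J) = -v*(13 + J + v)/2 (y(v, J) = -v*((v + J) + 13)/2 = -v*((J + v) + 13)/2 = -v*(13 + J + v)/2)
(y(-157, -53) - 35*T(25)) + 1/(-4031 + 14502) = (-½*(-157)*(13 - 53 - 157) - 35*2) + 1/(-4031 + 14502) = (-½*(-157)*(-197) - 70) + 1/10471 = (-30929/2 - 70) + 1/10471 = -31069/2 + 1/10471 = -325323497/20942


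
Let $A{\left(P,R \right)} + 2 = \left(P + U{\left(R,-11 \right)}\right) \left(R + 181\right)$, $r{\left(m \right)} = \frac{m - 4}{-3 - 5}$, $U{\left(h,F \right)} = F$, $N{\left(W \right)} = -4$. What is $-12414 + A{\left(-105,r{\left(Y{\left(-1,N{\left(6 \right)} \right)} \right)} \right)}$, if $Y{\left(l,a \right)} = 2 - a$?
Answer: $-33383$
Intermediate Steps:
$r{\left(m \right)} = \frac{1}{2} - \frac{m}{8}$ ($r{\left(m \right)} = \frac{-4 + m}{-8} = \left(-4 + m\right) \left(- \frac{1}{8}\right) = \frac{1}{2} - \frac{m}{8}$)
$A{\left(P,R \right)} = -2 + \left(-11 + P\right) \left(181 + R\right)$ ($A{\left(P,R \right)} = -2 + \left(P - 11\right) \left(R + 181\right) = -2 + \left(-11 + P\right) \left(181 + R\right)$)
$-12414 + A{\left(-105,r{\left(Y{\left(-1,N{\left(6 \right)} \right)} \right)} \right)} = -12414 - \left(20998 + 116 \left(\frac{1}{2} - \frac{2 - -4}{8}\right)\right) = -12414 - \left(20998 + 116 \left(\frac{1}{2} - \frac{2 + 4}{8}\right)\right) = -12414 - \left(20998 + 116 \left(\frac{1}{2} - \frac{3}{4}\right)\right) = -12414 - 20969 = -33383$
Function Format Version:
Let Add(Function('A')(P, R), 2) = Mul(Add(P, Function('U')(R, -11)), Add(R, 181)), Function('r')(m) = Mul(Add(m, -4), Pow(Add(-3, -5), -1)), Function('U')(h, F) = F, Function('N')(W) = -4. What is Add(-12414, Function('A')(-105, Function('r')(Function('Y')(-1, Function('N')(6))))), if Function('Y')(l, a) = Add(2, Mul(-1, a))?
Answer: -33383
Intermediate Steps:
Function('r')(m) = Add(Rational(1, 2), Mul(Rational(-1, 8), m)) (Function('r')(m) = Mul(Add(-4, m), Pow(-8, -1)) = Mul(Add(-4, m), Rational(-1, 8)) = Add(Rational(1, 2), Mul(Rational(-1, 8), m)))
Function('A')(P, R) = Add(-2, Mul(Add(-11, P), Add(181, R))) (Function('A')(P, R) = Add(-2, Mul(Add(P, -11), Add(R, 181))) = Add(-2, Mul(Add(-11, P), Add(181, R))))
Add(-12414, Function('A')(-105, Function('r')(Function('Y')(-1, Function('N')(6))))) = Add(-12414, Add(-1993, Mul(-11, Add(Rational(1, 2), Mul(Rational(-1, 8), Add(2, Mul(-1, -4))))), Mul(181, -105), Mul(-105, Add(Rational(1, 2), Mul(Rational(-1, 8), Add(2, Mul(-1, -4))))))) = Add(-12414, Add(-1993, Mul(-11, Add(Rational(1, 2), Mul(Rational(-1, 8), Add(2, 4)))), -19005, Mul(-105, Add(Rational(1, 2), Mul(Rational(-1, 8), Add(2, 4)))))) = Add(-12414, Add(-1993, Mul(-11, Add(Rational(1, 2), Mul(Rational(-1, 8), 6))), -19005, Mul(-105, Add(Rational(1, 2), Mul(Rational(-1, 8), 6))))) = Add(-12414, Add(-1993, Mul(-11, Add(Rational(1, 2), Rational(-3, 4))), -19005, Mul(-105, Add(Rational(1, 2), Rational(-3, 4))))) = Add(-12414, Add(-1993, Mul(-11, Rational(-1, 4)), -19005, Mul(-105, Rational(-1, 4)))) = Add(-12414, Add(-1993, Rational(11, 4), -19005, Rational(105, 4))) = Add(-12414, -20969) = -33383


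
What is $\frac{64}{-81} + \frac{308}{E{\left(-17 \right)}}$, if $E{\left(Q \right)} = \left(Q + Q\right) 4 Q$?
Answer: $- \frac{30755}{46818} \approx -0.65691$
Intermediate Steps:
$E{\left(Q \right)} = 8 Q^{2}$ ($E{\left(Q \right)} = 2 Q 4 Q = 8 Q^{2}$)
$\frac{64}{-81} + \frac{308}{E{\left(-17 \right)}} = \frac{64}{-81} + \frac{308}{8 \left(-17\right)^{2}} = 64 \left(- \frac{1}{81}\right) + \frac{308}{8 \cdot 289} = - \frac{64}{81} + \frac{308}{2312} = - \frac{64}{81} + 308 \cdot \frac{1}{2312} = - \frac{64}{81} + \frac{77}{578} = - \frac{30755}{46818}$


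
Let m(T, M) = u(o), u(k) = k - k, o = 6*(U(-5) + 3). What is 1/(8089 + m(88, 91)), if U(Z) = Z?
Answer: 1/8089 ≈ 0.00012362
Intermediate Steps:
o = -12 (o = 6*(-5 + 3) = 6*(-2) = -12)
u(k) = 0
m(T, M) = 0
1/(8089 + m(88, 91)) = 1/(8089 + 0) = 1/8089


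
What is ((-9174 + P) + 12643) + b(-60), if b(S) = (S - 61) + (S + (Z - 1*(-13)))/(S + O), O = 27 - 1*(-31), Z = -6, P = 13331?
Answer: 33411/2 ≈ 16706.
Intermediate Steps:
O = 58 (O = 27 + 31 = 58)
b(S) = -61 + S + (7 + S)/(58 + S) (b(S) = (S - 61) + (S + (-6 - 1*(-13)))/(S + 58) = (-61 + S) + (S + (-6 + 13))/(58 + S) = (-61 + S) + (S + 7)/(58 + S) = (-61 + S) + (7 + S)/(58 + S) = -61 + S + (7 + S)/(58 + S))
((-9174 + P) + 12643) + b(-60) = ((-9174 + 13331) + 12643) + (-3531 + (-60)**2 - 2*(-60))/(58 - 60) = (4157 + 12643) + (-3531 + 3600 + 120)/(-2) = 16800 - 1/2*189 = 16800 - 189/2 = 33411/2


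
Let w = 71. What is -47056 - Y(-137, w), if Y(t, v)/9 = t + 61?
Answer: -46372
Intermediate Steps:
Y(t, v) = 549 + 9*t (Y(t, v) = 9*(t + 61) = 9*(61 + t) = 549 + 9*t)
-47056 - Y(-137, w) = -47056 - (549 + 9*(-137)) = -47056 - (549 - 1233) = -47056 - 1*(-684) = -47056 + 684 = -46372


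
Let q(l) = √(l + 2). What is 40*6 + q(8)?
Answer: 240 + √10 ≈ 243.16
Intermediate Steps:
q(l) = √(2 + l)
40*6 + q(8) = 40*6 + √(2 + 8) = 240 + √10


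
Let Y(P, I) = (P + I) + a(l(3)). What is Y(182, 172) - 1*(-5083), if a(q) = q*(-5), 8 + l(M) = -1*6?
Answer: 5507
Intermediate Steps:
l(M) = -14 (l(M) = -8 - 1*6 = -8 - 6 = -14)
a(q) = -5*q
Y(P, I) = 70 + I + P (Y(P, I) = (P + I) - 5*(-14) = (I + P) + 70 = 70 + I + P)
Y(182, 172) - 1*(-5083) = (70 + 172 + 182) - 1*(-5083) = 424 + 5083 = 5507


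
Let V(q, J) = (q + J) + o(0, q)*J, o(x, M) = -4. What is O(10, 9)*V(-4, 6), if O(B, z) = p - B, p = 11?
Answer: -22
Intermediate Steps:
O(B, z) = 11 - B
V(q, J) = q - 3*J (V(q, J) = (q + J) - 4*J = (J + q) - 4*J = q - 3*J)
O(10, 9)*V(-4, 6) = (11 - 1*10)*(-4 - 3*6) = (11 - 10)*(-4 - 18) = 1*(-22) = -22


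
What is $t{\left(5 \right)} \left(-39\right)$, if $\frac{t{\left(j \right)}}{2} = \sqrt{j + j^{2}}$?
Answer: $- 78 \sqrt{30} \approx -427.22$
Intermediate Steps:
$t{\left(j \right)} = 2 \sqrt{j + j^{2}}$
$t{\left(5 \right)} \left(-39\right) = 2 \sqrt{5 \left(1 + 5\right)} \left(-39\right) = 2 \sqrt{5 \cdot 6} \left(-39\right) = 2 \sqrt{30} \left(-39\right) = - 78 \sqrt{30}$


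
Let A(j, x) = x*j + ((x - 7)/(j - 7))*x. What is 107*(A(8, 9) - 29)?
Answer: 6527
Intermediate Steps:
A(j, x) = j*x + x*(-7 + x)/(-7 + j) (A(j, x) = j*x + ((-7 + x)/(-7 + j))*x = j*x + x*(-7 + x)/(-7 + j))
107*(A(8, 9) - 29) = 107*(9*(-7 + 9 + 8**2 - 7*8)/(-7 + 8) - 29) = 107*(9*(-7 + 9 + 64 - 56)/1 - 29) = 107*(9*1*10 - 29) = 107*(90 - 29) = 107*61 = 6527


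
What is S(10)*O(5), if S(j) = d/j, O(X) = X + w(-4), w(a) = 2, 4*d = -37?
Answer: -259/40 ≈ -6.4750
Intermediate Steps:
d = -37/4 (d = (¼)*(-37) = -37/4 ≈ -9.2500)
O(X) = 2 + X (O(X) = X + 2 = 2 + X)
S(j) = -37/(4*j)
S(10)*O(5) = (-37/4/10)*(2 + 5) = -37/4*⅒*7 = -37/40*7 = -259/40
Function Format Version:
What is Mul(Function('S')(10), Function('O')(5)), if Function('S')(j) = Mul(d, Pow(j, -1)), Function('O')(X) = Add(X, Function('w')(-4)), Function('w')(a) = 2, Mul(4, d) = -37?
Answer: Rational(-259, 40) ≈ -6.4750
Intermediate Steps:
d = Rational(-37, 4) (d = Mul(Rational(1, 4), -37) = Rational(-37, 4) ≈ -9.2500)
Function('O')(X) = Add(2, X) (Function('O')(X) = Add(X, 2) = Add(2, X))
Function('S')(j) = Mul(Rational(-37, 4), Pow(j, -1))
Mul(Function('S')(10), Function('O')(5)) = Mul(Mul(Rational(-37, 4), Pow(10, -1)), Add(2, 5)) = Mul(Mul(Rational(-37, 4), Rational(1, 10)), 7) = Mul(Rational(-37, 40), 7) = Rational(-259, 40)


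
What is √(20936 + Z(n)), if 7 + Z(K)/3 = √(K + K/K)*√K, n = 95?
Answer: √(20915 + 12*√570) ≈ 145.61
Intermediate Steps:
Z(K) = -21 + 3*√K*√(1 + K) (Z(K) = -21 + 3*(√(K + K/K)*√K) = -21 + 3*(√(K + 1)*√K) = -21 + 3*(√(1 + K)*√K) = -21 + 3*(√K*√(1 + K)) = -21 + 3*√K*√(1 + K))
√(20936 + Z(n)) = √(20936 + (-21 + 3*√95*√(1 + 95))) = √(20936 + (-21 + 3*√95*√96)) = √(20936 + (-21 + 3*√95*(4*√6))) = √(20936 + (-21 + 12*√570)) = √(20915 + 12*√570)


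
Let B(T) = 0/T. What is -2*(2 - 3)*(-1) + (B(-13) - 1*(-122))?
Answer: 120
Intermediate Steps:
B(T) = 0
-2*(2 - 3)*(-1) + (B(-13) - 1*(-122)) = -2*(2 - 3)*(-1) + (0 - 1*(-122)) = -2*(-1)*(-1) + (0 + 122) = 2*(-1) + 122 = -2 + 122 = 120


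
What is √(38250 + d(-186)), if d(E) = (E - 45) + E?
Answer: √37833 ≈ 194.51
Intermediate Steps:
d(E) = -45 + 2*E (d(E) = (-45 + E) + E = -45 + 2*E)
√(38250 + d(-186)) = √(38250 + (-45 + 2*(-186))) = √(38250 + (-45 - 372)) = √(38250 - 417) = √37833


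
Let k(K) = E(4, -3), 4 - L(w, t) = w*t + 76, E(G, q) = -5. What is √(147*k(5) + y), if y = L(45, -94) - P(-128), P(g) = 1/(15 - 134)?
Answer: √48473222/119 ≈ 58.506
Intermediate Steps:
P(g) = -1/119 (P(g) = 1/(-119) = -1/119)
L(w, t) = -72 - t*w (L(w, t) = 4 - (w*t + 76) = 4 - (t*w + 76) = 4 - (76 + t*w) = 4 + (-76 - t*w) = -72 - t*w)
k(K) = -5
y = 494803/119 (y = (-72 - 1*(-94)*45) - 1*(-1/119) = (-72 + 4230) + 1/119 = 4158 + 1/119 = 494803/119 ≈ 4158.0)
√(147*k(5) + y) = √(147*(-5) + 494803/119) = √(-735 + 494803/119) = √(407338/119) = √48473222/119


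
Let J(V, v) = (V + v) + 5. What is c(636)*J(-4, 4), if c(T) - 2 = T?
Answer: 3190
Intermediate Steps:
J(V, v) = 5 + V + v
c(T) = 2 + T
c(636)*J(-4, 4) = (2 + 636)*(5 - 4 + 4) = 638*5 = 3190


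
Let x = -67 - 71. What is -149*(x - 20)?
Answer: 23542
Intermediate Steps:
x = -138
-149*(x - 20) = -149*(-138 - 20) = -149*(-158) = 23542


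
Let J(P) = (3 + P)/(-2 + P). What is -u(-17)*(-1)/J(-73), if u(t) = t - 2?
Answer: -285/14 ≈ -20.357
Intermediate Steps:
u(t) = -2 + t
J(P) = (3 + P)/(-2 + P)
-u(-17)*(-1)/J(-73) = -(-2 - 17)*(-1)/((3 - 73)/(-2 - 73)) = -(-19*(-1))/(-70/(-75)) = -19/((-1/75*(-70))) = -19/14/15 = -19*15/14 = -1*285/14 = -285/14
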